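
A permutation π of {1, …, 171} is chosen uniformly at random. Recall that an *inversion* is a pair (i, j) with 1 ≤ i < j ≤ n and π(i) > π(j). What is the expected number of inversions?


Write X = Σ X_I over the C(171, 2) = 14535 pairs i < j, with X_I the indicator of one inversion.
There are 14535 indicators.
For each fixed pair i < j, the values π(i) and π(j) are two distinct elements of {1, …, 171} in uniformly random order; by symmetry P[π(i) > π(j)] = 1/2.
By linearity: E[X] = 14535 · (1/2) = C(171, 2) · (1/2) = 14535/2 = 14535/2 ≈ 7267.50000.

E[X] = 14535/2 = 7267.50000.


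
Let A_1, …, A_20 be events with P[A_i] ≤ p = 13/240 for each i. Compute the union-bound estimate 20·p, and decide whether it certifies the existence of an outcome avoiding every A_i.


Union bound: P[∪_{i=1}^{20} A_i] ≤ Σ_i P[A_i] ≤ 20·p = 20·(13/240) = 13/12.
Numerically: 13/12 ≈ 1.083.
Is 13/12 < 1? NO.
Since the bound 13/12 is ≥ 1, the union bound is uninformative here; it does NOT by itself certify existence.

20·p = 13/12 ≈ 1.083; existence NOT certified by the union bound.


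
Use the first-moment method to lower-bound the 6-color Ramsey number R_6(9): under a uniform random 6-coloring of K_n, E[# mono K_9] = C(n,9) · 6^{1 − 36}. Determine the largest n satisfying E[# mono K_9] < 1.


We need C(n, 9) · 6^{1 − 36} < 1, i.e. C(n, 9) < 6^{36 − 1} = 1719070799748422591028658176.
Check values of n near the boundary:
  n = 4407: C(4407, 9) = 1713856532599459170657070050; 1713856532599459170657070050 < 1719070799748422591028658176? YES
  n = 4408: C(4408, 9) = 1717362945146264156457459600; 1717362945146264156457459600 < 1719070799748422591028658176? YES
  n = 4409: C(4409, 9) = 1720875732988608787686577131; 1720875732988608787686577131 < 1719070799748422591028658176? NO
  n = 4410: C(4410, 9) = 1724394906266704102180823710; 1724394906266704102180823710 < 1719070799748422591028658176? NO
  n = 4411: C(4411, 9) = 1727920475134582415883601405; 1727920475134582415883601405 < 1719070799748422591028658176? NO
The largest n with C(n, 9) < 1719070799748422591028658176 is n = 4408 (where E[X] = 35778394690547169926197075/35813974994758803979763712 ≈ 0.9990065). Hence R_6(9) > 4408, i.e. R_6(9) ≥ 4409.

Largest n = 4408; hence R_6(9) > 4408.


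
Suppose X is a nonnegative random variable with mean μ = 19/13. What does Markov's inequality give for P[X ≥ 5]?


μ = E[X] = 19/13, a = 5.
Markov: P[X ≥ 5] ≤ μ/a = (19/13)/5 = 19/65.
Numerically: ≈ 0.292.
(Since a = 5 > μ = 1.462, the bound 19/65 is < 1 and informative.)

P[X ≥ 5] ≤ 19/65 ≈ 0.292.


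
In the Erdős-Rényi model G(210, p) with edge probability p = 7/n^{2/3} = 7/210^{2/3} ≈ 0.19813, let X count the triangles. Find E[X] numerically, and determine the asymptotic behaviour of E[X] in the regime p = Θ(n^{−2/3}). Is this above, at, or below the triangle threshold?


Number of potential triangles: C(210, 3) = 1521520.
Each occurs with probability p³ ≈ (0.19813)³ ≈ 7.7777778e-03.
By linearity: E[X] = C(210, 3)·p³ ≈ 1521520 · 7.7777778e-03 ≈ 11834.04444.
Since α = 2/3 < 1, p = c/n^{2/3} ≫ 1/n is above the triangle threshold p ~ 1/n. Asymptotically E[X] ~ (c³/6)·n^{3(1−α)} = (7³/6)·n^{1} → ∞; triangles are abundant w.h.p.

E[X] ≈ 11834.04444; in regime p = Θ(1/n^{2/3}) E[X] diverges (above the triangle threshold p ~ 1/n).


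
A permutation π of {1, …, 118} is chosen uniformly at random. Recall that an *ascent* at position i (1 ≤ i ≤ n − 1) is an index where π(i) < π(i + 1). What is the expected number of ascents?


Write X = Σ X_I over i = 1, …, 117, with X_I the indicator of one ascent.
There are 117 indicators.
For each fixed i, the pair (π(i), π(i+1)) is a uniformly random ordered pair of distinct values from {1, …, 118}; by symmetry P[π(i) < π(i+1)] = 1/2.
By linearity: E[X] = 117 · (1/2) = (118 − 1) · (1/2) = 117/2 ≈ 58.50000.

E[X] = 117/2 = 58.50000.


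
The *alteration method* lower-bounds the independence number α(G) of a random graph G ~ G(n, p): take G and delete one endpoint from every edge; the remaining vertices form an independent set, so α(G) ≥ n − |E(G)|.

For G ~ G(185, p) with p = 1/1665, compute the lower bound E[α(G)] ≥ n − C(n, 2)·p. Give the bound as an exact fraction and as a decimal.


E[|E(G)|] = C(185, 2)·p = 17020 · (1/1665) = 92/9.
E[α(G)] ≥ n − E[|E(G)|] = 185 − 92/9 = 1573/9.
Numerically: ≈ 174.77778.
(This is only a lower bound; the true E[α(G)] may be larger.)

E[α(G)] ≥ 1573/9 ≈ 174.77778.


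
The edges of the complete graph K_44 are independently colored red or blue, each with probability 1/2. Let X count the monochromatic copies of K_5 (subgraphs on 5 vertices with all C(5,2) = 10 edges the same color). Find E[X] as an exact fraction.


Let X = Σ_S X_S over the C(44, 5) = 1086008 subsets S of size 5, where X_S = 1 if the K_5 on S is monochromatic.
For a fixed S, the K_5 on S has C(5, 2) = 10 edges. P[all 10 edges red] = (1/2)^10, and likewise for blue, so P[monochromatic] = 2·(1/2)^10 = 2^{1 − 10} = 1/512.
By linearity of expectation: E[X] = C(44, 5) · 2^{1 − 10} = 1086008 · 1/512 = 135751/64.
Numerically: E[X] ≈ 2121.10938.

E[X] = C(44,5)·2^(1−C(5,2)) = 135751/64 ≈ 2121.10938.


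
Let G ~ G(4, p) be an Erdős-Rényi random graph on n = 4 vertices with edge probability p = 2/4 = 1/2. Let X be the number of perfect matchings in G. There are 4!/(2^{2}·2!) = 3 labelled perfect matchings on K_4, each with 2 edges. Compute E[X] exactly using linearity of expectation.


K_4 has 4!/(2^{2}·2!) = 3 labelled perfect matchings.
For each such perfect matching H, let X_H = 1 if all 2 edges of H are present in G. Then P[X_H = 1] = p^{2} = (1/2)^{2} = 1/4.
Summing the indicators: E[X] = Σ_H E[X_H] = 3 · p^{2} = 3 · 1/4 = 3/4.
Numerically: E[X] ≈ 0.75.

E[X] = 3 · (1/2)^{2} = 3/4 ≈ 0.75.


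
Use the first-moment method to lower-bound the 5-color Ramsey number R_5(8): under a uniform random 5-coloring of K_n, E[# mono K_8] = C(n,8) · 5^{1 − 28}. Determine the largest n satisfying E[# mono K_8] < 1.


We need C(n, 8) · 5^{1 − 28} < 1, i.e. C(n, 8) < 5^{28 − 1} = 7450580596923828125.
Check values of n near the boundary:
  n = 862: C(862, 8) = 7317951015318931845; 7317951015318931845 < 7450580596923828125? YES
  n = 863: C(863, 8) = 7386423071602617757; 7386423071602617757 < 7450580596923828125? YES
  n = 864: C(864, 8) = 7455455062926006708; 7455455062926006708 < 7450580596923828125? NO
  n = 865: C(865, 8) = 7525050909487743060; 7525050909487743060 < 7450580596923828125? NO
The largest n with C(n, 8) < 7450580596923828125 is n = 863 (where E[X] = 7386423071602617757/7450580596923828125 ≈ 0.9913889). Hence R_5(8) > 863, i.e. R_5(8) ≥ 864.

Largest n = 863; hence R_5(8) > 863.


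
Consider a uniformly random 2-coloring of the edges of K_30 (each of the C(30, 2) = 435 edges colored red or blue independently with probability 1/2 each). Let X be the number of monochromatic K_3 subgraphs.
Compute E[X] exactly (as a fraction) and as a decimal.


Let X = Σ_S X_S over the C(30, 3) = 4060 subsets S of size 3, where X_S = 1 if the K_3 on S is monochromatic.
For a fixed S, the K_3 on S has C(3, 2) = 3 edges. P[all 3 edges red] = (1/2)^3, and likewise for blue, so P[monochromatic] = 2·(1/2)^3 = 2^{1 − 3} = 1/4.
By linearity: E[X] = C(30, 3) · 2^{1 − 3} = 4060 · 1/4 = 1015.
Numerically: E[X] ≈ 1015.0000.

E[X] = C(30,3)·2^(1−C(3,2)) = 1015 ≈ 1015.0000.


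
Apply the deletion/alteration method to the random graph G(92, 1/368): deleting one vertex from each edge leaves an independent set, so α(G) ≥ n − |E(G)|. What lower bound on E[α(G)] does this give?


E[|E(G)|] = C(92, 2)·p = 4186 · (1/368) = 91/8.
E[α(G)] ≥ n − E[|E(G)|] = 92 − 91/8 = 645/8.
Numerically: ≈ 80.6250.
(This is only a lower bound; the true E[α(G)] may be larger.)

E[α(G)] ≥ 645/8 ≈ 80.6250.


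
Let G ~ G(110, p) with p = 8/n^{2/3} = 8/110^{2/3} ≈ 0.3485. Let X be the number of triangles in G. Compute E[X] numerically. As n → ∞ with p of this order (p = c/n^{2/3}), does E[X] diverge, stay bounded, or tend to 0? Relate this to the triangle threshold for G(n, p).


Number of potential triangles: C(110, 3) = 215820.
Each occurs with probability p³ ≈ (0.3485)³ ≈ 4.231405e-02.
By linearity: E[X] = C(110, 3)·p³ ≈ 215820 · 4.231405e-02 ≈ 9132.2182.
Since α = 2/3 < 1, p = c/n^{2/3} ≫ 1/n is above the triangle threshold p ~ 1/n. Asymptotically E[X] ~ (c³/6)·n^{3(1−α)} = (8³/6)·n^{1} → ∞; triangles are abundant w.h.p.

E[X] ≈ 9132.2182; in regime p = Θ(1/n^{2/3}) E[X] diverges (above the triangle threshold p ~ 1/n).


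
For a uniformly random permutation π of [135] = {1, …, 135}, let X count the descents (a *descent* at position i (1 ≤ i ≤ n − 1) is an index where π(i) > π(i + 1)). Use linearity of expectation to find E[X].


Write X = Σ X_I over i = 1, …, 134, with X_I the indicator of one descent.
There are 134 indicators.
For each fixed i, the pair (π(i), π(i+1)) is a uniformly random ordered pair of distinct values from {1, …, 135}; by symmetry P[π(i) > π(i+1)] = 1/2.
By linearity: E[X] = 134 · (1/2) = (135 − 1) · (1/2) = 67 ≈ 67.000000.

E[X] = 67 = 67.000000.


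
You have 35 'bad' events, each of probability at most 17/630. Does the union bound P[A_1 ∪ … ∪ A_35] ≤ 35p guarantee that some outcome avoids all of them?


Union bound: P[∪_{i=1}^{35} A_i] ≤ Σ_i P[A_i] ≤ 35·p = 35·(17/630) = 17/18.
Numerically: 17/18 ≈ 0.944.
Is 17/18 < 1? YES.
Since P[∪ A_i] ≤ 17/18 < 1, the complement has P[∩ A_i^c] ≥ 1 − 17/18 = 1/18 > 0, so some outcome avoids every A_i.

35·p = 17/18 ≈ 0.944; existence CERTIFIED by the union bound.


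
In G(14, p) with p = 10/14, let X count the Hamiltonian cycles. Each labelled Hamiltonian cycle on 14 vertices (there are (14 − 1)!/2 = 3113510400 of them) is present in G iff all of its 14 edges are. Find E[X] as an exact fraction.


K_14 has (14 − 1)!/2 = 3113510400 labelled Hamiltonian cycles.
For each such Hamiltonian cycle H, let X_H = 1 if all 14 edges of H are present in G. Then P[X_H = 1] = p^{14} = (5/7)^{14} = 6103515625/678223072849.
By linearity of expectation: E[X] = Σ_H E[X_H] = 3113510400 · p^{14} = 3113510400 · 6103515625/678223072849 = 2714765625000000000/96889010407.
Numerically: E[X] ≈ 2.8019e+07.

E[X] = 3113510400 · (5/7)^{14} = 2714765625000000000/96889010407 ≈ 2.8019e+07.


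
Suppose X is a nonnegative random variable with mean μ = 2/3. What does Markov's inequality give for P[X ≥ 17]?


μ = E[X] = 2/3, a = 17.
Markov: P[X ≥ 17] ≤ μ/a = (2/3)/17 = 2/51.
Numerically: ≈ 0.0392.
(Since a = 17 > μ = 0.6667, the bound 2/51 is < 1 and informative.)

P[X ≥ 17] ≤ 2/51 ≈ 0.0392.


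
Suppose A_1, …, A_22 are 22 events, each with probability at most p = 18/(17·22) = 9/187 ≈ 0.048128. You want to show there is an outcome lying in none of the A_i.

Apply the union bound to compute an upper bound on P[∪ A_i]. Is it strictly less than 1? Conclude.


Union bound: P[∪_{i=1}^{22} A_i] ≤ Σ_i P[A_i] ≤ 22·p = 22·(9/187) = 18/17.
Numerically: 18/17 ≈ 1.058824.
Is 18/17 < 1? NO.
Since the bound 18/17 is ≥ 1, the union bound is uninformative here; it does NOT by itself certify existence.

22·p = 18/17 ≈ 1.058824; existence NOT certified by the union bound.


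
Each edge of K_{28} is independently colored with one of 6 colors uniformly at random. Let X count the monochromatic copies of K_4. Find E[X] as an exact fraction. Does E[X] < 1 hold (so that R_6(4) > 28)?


E[X] = C(28, 4) · 6^{1 − 6} = 20475 · 6^{−5} = 20475/7776.
As a reduced fraction: E[X] = 2275/864 ≈ 2.6331019.
Is E[X] < 1? NO.
Since E[X] ≥ 1, the first-moment bound is inconclusive at n = 28; it does NOT by itself certify R_6(4) > 28.

E[X] = 2275/864 ≈ 2.6331019; E[X] ≥ 1; first-moment method inconclusive here.


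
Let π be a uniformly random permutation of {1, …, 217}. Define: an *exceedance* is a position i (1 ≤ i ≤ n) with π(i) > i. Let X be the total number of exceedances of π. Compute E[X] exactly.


Write X = Σ_{i=1}^{217} X_i, where X_i = 1_{π(i) > i}.
For each fixed i, π(i) is uniform over {1, …, 217} (marginal of a uniform permutation), so P[π(i) > i] = (n − i)/n. Summing: Σ_{i=1}^{217} (n − i)/n = (0 + 1 + … + 216)/217 = 217(217 − 1)/(2·217) = (217 − 1)/2.
Hence E[X] = Σ_{i=1}^{217} (217 − i)/217 = 108 ≈ 108.000.

E[X] = 108 = 108.000.


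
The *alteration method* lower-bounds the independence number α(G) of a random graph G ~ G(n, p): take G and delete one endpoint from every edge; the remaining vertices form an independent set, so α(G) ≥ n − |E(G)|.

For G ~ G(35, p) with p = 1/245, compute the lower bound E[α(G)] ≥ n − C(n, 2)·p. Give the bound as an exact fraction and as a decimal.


E[|E(G)|] = C(35, 2)·p = 595 · (1/245) = 17/7.
E[α(G)] ≥ n − E[|E(G)|] = 35 − 17/7 = 228/7.
Numerically: ≈ 32.57143.
(This is only a lower bound; the true E[α(G)] may be larger.)

E[α(G)] ≥ 228/7 ≈ 32.57143.


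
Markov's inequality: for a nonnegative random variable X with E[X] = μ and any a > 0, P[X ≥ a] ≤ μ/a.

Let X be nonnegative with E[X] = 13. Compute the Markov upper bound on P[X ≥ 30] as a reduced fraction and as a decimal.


μ = E[X] = 13, a = 30.
Markov: P[X ≥ 30] ≤ μ/a = (13)/30 = 13/30.
Numerically: ≈ 0.433.
(Since a = 30 > μ = 13.000, the bound 13/30 is < 1 and informative.)

P[X ≥ 30] ≤ 13/30 ≈ 0.433.


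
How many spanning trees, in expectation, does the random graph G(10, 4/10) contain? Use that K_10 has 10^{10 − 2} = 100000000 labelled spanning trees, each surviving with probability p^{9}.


K_10 has 10^{10 − 2} = 100000000 labelled spanning trees.
For each such spanning tree H, let X_H = 1 if all 9 edges of H are present in G. Then P[X_H = 1] = p^{9} = (2/5)^{9} = 512/1953125.
By linearity of expectation: E[X] = Σ_H E[X_H] = 100000000 · p^{9} = 100000000 · 512/1953125 = 131072/5.
Numerically: E[X] ≈ 26214.4.

E[X] = 100000000 · (2/5)^{9} = 131072/5 ≈ 26214.4.


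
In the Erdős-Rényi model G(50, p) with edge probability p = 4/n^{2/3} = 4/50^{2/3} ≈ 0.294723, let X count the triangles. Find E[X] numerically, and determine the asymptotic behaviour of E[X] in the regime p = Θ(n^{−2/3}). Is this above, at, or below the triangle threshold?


Number of potential triangles: C(50, 3) = 19600.
Each occurs with probability p³ ≈ (0.294723)³ ≈ 2.56000000e-02.
By linearity: E[X] = C(50, 3)·p³ ≈ 19600 · 2.56000000e-02 ≈ 501.760000.
Since α = 2/3 < 1, p = c/n^{2/3} ≫ 1/n is above the triangle threshold p ~ 1/n. Asymptotically E[X] ~ (c³/6)·n^{3(1−α)} = (4³/6)·n^{1} → ∞; triangles are abundant w.h.p.

E[X] ≈ 501.760000; in regime p = Θ(1/n^{2/3}) E[X] diverges (above the triangle threshold p ~ 1/n).


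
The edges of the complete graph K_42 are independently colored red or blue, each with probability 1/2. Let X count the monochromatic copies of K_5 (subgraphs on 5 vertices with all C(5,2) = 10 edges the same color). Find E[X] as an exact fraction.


Let X = Σ_S X_S over the C(42, 5) = 850668 subsets S of size 5, where X_S = 1 if the K_5 on S is monochromatic.
For a fixed S, the K_5 on S has C(5, 2) = 10 edges. P[all 10 edges red] = (1/2)^10, and likewise for blue, so P[monochromatic] = 2·(1/2)^10 = 2^{1 − 10} = 1/512.
Summing: E[X] = C(42, 5) · 2^{1 − 10} = 850668 · 1/512 = 212667/128.
Numerically: E[X] ≈ 1661.461.

E[X] = C(42,5)·2^(1−C(5,2)) = 212667/128 ≈ 1661.461.


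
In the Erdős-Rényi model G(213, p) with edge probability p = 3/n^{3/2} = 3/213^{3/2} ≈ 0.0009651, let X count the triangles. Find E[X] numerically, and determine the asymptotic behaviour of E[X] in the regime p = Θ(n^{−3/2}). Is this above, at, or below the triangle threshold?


Number of potential triangles: C(213, 3) = 1587986.
Each occurs with probability p³ ≈ (0.0009651)³ ≈ 8.987844e-10.
By linearity: E[X] = C(213, 3)·p³ ≈ 1587986 · 8.987844e-10 ≈ 0.0014.
Since α = 3/2 > 1, p = c/n^{3/2} = o(1/n) is below the triangle threshold p ~ 1/n. Asymptotically E[X] ~ (c³/6)·n^{3(1−α)} = (3³/6)·n^{-1.5} → 0, so by Markov's inequality G has no triangles w.h.p.

E[X] ≈ 0.0014; in regime p = Θ(1/n^{3/2}) E[X] tends to 0 (below the triangle threshold p ~ 1/n).


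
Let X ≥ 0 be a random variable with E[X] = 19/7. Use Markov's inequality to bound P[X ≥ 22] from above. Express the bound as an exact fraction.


μ = E[X] = 19/7, a = 22.
Markov: P[X ≥ 22] ≤ μ/a = (19/7)/22 = 19/154.
Numerically: ≈ 0.123377.
(Since a = 22 > μ = 2.714286, the bound 19/154 is < 1 and informative.)

P[X ≥ 22] ≤ 19/154 ≈ 0.123377.


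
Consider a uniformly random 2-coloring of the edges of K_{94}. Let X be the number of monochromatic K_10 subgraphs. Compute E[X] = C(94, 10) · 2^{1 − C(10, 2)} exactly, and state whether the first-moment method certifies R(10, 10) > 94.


E[X] = C(94, 10) · 2^{1 − 45} = 9041256841903 · 2^{−44} = 9041256841903/17592186044416.
As a reduced fraction: E[X] = 9041256841903/17592186044416 ≈ 0.513936.
Is E[X] < 1? YES.
Since E[X] < 1, there exists a 2-coloring of K_{94} with no monochromatic K_10; hence R(10, 10) > 94.

E[X] = 9041256841903/17592186044416 ≈ 0.513936; E[X] < 1, so R(10, 10) > 94.


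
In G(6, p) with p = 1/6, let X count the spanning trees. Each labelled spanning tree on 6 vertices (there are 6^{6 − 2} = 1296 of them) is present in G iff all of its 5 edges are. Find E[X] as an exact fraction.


K_6 has 6^{6 − 2} = 1296 labelled spanning trees.
For each such spanning tree H, let X_H = 1 if all 5 edges of H are present in G. Then P[X_H = 1] = p^{5} = (1/6)^{5} = 1/7776.
By linearity: E[X] = Σ_H E[X_H] = 1296 · p^{5} = 1296 · 1/7776 = 1/6.
Numerically: E[X] ≈ 0.167.

E[X] = 1296 · (1/6)^{5} = 1/6 ≈ 0.167.


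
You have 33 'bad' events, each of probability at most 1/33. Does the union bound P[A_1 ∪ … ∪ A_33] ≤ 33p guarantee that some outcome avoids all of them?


Union bound: P[∪_{i=1}^{33} A_i] ≤ Σ_i P[A_i] ≤ 33·p = 33·(1/33) = 1.
Numerically: 1 ≈ 1.000000.
Is 1 < 1? NO.
Since the bound 1 is ≥ 1, the union bound is uninformative here; it does NOT by itself certify existence.

33·p = 1 ≈ 1.000000; existence NOT certified by the union bound.


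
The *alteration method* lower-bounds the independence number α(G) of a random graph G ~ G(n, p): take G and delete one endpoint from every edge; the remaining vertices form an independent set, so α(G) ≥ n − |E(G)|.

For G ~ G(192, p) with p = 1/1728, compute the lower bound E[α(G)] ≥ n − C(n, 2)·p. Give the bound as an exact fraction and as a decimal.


E[|E(G)|] = C(192, 2)·p = 18336 · (1/1728) = 191/18.
E[α(G)] ≥ n − E[|E(G)|] = 192 − 191/18 = 3265/18.
Numerically: ≈ 181.389.
(This is only a lower bound; the true E[α(G)] may be larger.)

E[α(G)] ≥ 3265/18 ≈ 181.389.


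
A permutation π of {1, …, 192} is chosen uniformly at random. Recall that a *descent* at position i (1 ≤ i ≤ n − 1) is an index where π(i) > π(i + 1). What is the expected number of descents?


Write X = Σ X_I over i = 1, …, 191, with X_I the indicator of one descent.
There are 191 indicators.
For each fixed i, the pair (π(i), π(i+1)) is a uniformly random ordered pair of distinct values from {1, …, 192}; by symmetry P[π(i) > π(i+1)] = 1/2.
By linearity: E[X] = 191 · (1/2) = (192 − 1) · (1/2) = 191/2 ≈ 95.5000.

E[X] = 191/2 = 95.5000.


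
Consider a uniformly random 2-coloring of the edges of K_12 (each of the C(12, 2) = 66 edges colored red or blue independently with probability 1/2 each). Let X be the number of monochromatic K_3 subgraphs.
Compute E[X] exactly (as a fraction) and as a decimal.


Let X = Σ_S X_S over the C(12, 3) = 220 subsets S of size 3, where X_S = 1 if the K_3 on S is monochromatic.
For a fixed S, the K_3 on S has C(3, 2) = 3 edges. P[all 3 edges red] = (1/2)^3, and likewise for blue, so P[monochromatic] = 2·(1/2)^3 = 2^{1 − 3} = 1/4.
Summing: E[X] = C(12, 3) · 2^{1 − 3} = 220 · 1/4 = 55.
Numerically: E[X] ≈ 55.00000.

E[X] = C(12,3)·2^(1−C(3,2)) = 55 ≈ 55.00000.


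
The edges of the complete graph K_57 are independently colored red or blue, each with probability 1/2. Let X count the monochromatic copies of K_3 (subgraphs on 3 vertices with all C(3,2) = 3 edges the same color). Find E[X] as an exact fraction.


Let X = Σ_S X_S over the C(57, 3) = 29260 subsets S of size 3, where X_S = 1 if the K_3 on S is monochromatic.
For a fixed S, the K_3 on S has C(3, 2) = 3 edges. P[all 3 edges red] = (1/2)^3, and likewise for blue, so P[monochromatic] = 2·(1/2)^3 = 2^{1 − 3} = 1/4.
By linearity: E[X] = C(57, 3) · 2^{1 − 3} = 29260 · 1/4 = 7315.
Numerically: E[X] ≈ 7315.000.

E[X] = C(57,3)·2^(1−C(3,2)) = 7315 ≈ 7315.000.


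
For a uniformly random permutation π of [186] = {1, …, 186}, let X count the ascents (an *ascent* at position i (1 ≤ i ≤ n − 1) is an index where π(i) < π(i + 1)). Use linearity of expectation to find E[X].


Write X = Σ X_I over i = 1, …, 185, with X_I the indicator of one ascent.
There are 185 indicators.
For each fixed i, the pair (π(i), π(i+1)) is a uniformly random ordered pair of distinct values from {1, …, 186}; by symmetry P[π(i) < π(i+1)] = 1/2.
By linearity: E[X] = 185 · (1/2) = (186 − 1) · (1/2) = 185/2 ≈ 92.5000.

E[X] = 185/2 = 92.5000.


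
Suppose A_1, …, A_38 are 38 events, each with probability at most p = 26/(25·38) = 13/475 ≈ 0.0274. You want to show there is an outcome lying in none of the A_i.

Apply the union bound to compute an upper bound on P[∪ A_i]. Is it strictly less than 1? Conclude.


Union bound: P[∪_{i=1}^{38} A_i] ≤ Σ_i P[A_i] ≤ 38·p = 38·(13/475) = 26/25.
Numerically: 26/25 ≈ 1.0400.
Is 26/25 < 1? NO.
Since the bound 26/25 is ≥ 1, the union bound is uninformative here; it does NOT by itself certify existence.

38·p = 26/25 ≈ 1.0400; existence NOT certified by the union bound.


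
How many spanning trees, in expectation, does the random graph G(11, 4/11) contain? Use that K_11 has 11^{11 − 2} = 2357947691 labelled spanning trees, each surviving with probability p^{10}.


K_11 has 11^{11 − 2} = 2357947691 labelled spanning trees.
For each such spanning tree H, let X_H = 1 if all 10 edges of H are present in G. Then P[X_H = 1] = p^{10} = (4/11)^{10} = 1048576/25937424601.
By linearity: E[X] = Σ_H E[X_H] = 2357947691 · p^{10} = 2357947691 · 1048576/25937424601 = 1048576/11.
Numerically: E[X] ≈ 95325.

E[X] = 2357947691 · (4/11)^{10} = 1048576/11 ≈ 95325.


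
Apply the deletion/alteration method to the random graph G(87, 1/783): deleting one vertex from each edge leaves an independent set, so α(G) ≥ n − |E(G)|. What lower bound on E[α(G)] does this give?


E[|E(G)|] = C(87, 2)·p = 3741 · (1/783) = 43/9.
E[α(G)] ≥ n − E[|E(G)|] = 87 − 43/9 = 740/9.
Numerically: ≈ 82.222.
(This is only a lower bound; the true E[α(G)] may be larger.)

E[α(G)] ≥ 740/9 ≈ 82.222.


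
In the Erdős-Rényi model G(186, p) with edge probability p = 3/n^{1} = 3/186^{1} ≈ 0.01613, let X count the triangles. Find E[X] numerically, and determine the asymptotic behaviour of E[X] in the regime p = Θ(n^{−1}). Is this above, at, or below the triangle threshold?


Number of potential triangles: C(186, 3) = 1055240.
Each occurs with probability p³ ≈ (0.01613)³ ≈ 4.195898e-06.
By linearity: E[X] = C(186, 3)·p³ ≈ 1055240 · 4.195898e-06 ≈ 4.4277.
Here α = 1, so p = 3/n is exactly at the triangle threshold p ~ 1/n. Asymptotically E[X] → c³/6 = 3³/6 = 9/2 ≈ 4.5000, a bounded constant. In this regime the triangle count is asymptotically Poisson(c³/6).

E[X] ≈ 4.4277; in regime p = Θ(1/n^{1}) E[X] stays bounded (at the triangle threshold p ~ 1/n).


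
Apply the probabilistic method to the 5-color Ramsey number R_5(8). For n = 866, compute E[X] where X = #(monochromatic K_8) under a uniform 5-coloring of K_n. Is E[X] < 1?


E[X] = C(866, 8) · 5^{1 − 28} = 7595214554331451620 · 5^{−27} = 7595214554331451620/7450580596923828125.
As a reduced fraction: E[X] = 1519042910866290324/1490116119384765625 ≈ 1.01941.
Is E[X] < 1? NO.
Since E[X] ≥ 1, the first-moment bound is inconclusive at n = 866; it does NOT by itself certify R_5(8) > 866.

E[X] = 1519042910866290324/1490116119384765625 ≈ 1.01941; E[X] ≥ 1; first-moment method inconclusive here.


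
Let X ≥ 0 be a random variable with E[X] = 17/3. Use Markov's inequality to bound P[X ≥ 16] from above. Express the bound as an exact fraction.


μ = E[X] = 17/3, a = 16.
Markov: P[X ≥ 16] ≤ μ/a = (17/3)/16 = 17/48.
Numerically: ≈ 0.354.
(Since a = 16 > μ = 5.667, the bound 17/48 is < 1 and informative.)

P[X ≥ 16] ≤ 17/48 ≈ 0.354.


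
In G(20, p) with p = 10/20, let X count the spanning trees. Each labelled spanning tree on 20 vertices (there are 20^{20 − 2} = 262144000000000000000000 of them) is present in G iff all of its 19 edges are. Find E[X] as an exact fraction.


K_20 has 20^{20 − 2} = 262144000000000000000000 labelled spanning trees.
For each such spanning tree H, let X_H = 1 if all 19 edges of H are present in G. Then P[X_H = 1] = p^{19} = (1/2)^{19} = 1/524288.
Summing the indicators: E[X] = Σ_H E[X_H] = 262144000000000000000000 · p^{19} = 262144000000000000000000 · 1/524288 = 500000000000000000.
Numerically: E[X] ≈ 5e+17.

E[X] = 262144000000000000000000 · (1/2)^{19} = 500000000000000000 ≈ 5e+17.


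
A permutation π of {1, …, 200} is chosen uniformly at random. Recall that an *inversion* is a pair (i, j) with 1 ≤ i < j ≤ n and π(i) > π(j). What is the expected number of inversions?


Write X = Σ X_I over the C(200, 2) = 19900 pairs i < j, with X_I the indicator of one inversion.
There are 19900 indicators.
For each fixed pair i < j, the values π(i) and π(j) are two distinct elements of {1, …, 200} in uniformly random order; by symmetry P[π(i) > π(j)] = 1/2.
By linearity: E[X] = 19900 · (1/2) = C(200, 2) · (1/2) = 19900/2 = 9950 ≈ 9950.0000.

E[X] = 9950 = 9950.0000.


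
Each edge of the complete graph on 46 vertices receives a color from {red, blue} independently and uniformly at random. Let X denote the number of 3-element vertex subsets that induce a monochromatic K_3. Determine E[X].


Let X = Σ_S X_S over the C(46, 3) = 15180 subsets S of size 3, where X_S = 1 if the K_3 on S is monochromatic.
For a fixed S, the K_3 on S has C(3, 2) = 3 edges. P[all 3 edges red] = (1/2)^3, and likewise for blue, so P[monochromatic] = 2·(1/2)^3 = 2^{1 − 3} = 1/4.
Summing: E[X] = C(46, 3) · 2^{1 − 3} = 15180 · 1/4 = 3795.
Numerically: E[X] ≈ 3795.0000.

E[X] = C(46,3)·2^(1−C(3,2)) = 3795 ≈ 3795.0000.


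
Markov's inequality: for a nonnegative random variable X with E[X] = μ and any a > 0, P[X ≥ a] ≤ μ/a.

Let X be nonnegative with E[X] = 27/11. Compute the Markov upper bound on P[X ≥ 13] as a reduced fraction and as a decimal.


μ = E[X] = 27/11, a = 13.
Markov: P[X ≥ 13] ≤ μ/a = (27/11)/13 = 27/143.
Numerically: ≈ 0.18881.
(Since a = 13 > μ = 2.45455, the bound 27/143 is < 1 and informative.)

P[X ≥ 13] ≤ 27/143 ≈ 0.18881.


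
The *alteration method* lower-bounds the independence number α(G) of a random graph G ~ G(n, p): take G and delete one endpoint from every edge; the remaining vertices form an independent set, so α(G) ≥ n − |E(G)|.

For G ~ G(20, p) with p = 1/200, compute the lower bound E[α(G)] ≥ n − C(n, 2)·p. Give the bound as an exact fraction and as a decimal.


E[|E(G)|] = C(20, 2)·p = 190 · (1/200) = 19/20.
E[α(G)] ≥ n − E[|E(G)|] = 20 − 19/20 = 381/20.
Numerically: ≈ 19.0500.
(This is only a lower bound; the true E[α(G)] may be larger.)

E[α(G)] ≥ 381/20 ≈ 19.0500.


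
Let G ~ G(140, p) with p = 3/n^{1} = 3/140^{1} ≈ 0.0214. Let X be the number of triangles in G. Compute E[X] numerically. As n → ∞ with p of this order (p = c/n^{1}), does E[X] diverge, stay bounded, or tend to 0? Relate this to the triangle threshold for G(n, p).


Number of potential triangles: C(140, 3) = 447580.
Each occurs with probability p³ ≈ (0.0214)³ ≈ 9.83965e-06.
By linearity: E[X] = C(140, 3)·p³ ≈ 447580 · 9.83965e-06 ≈ 4.404.
Here α = 1, so p = 3/n is exactly at the triangle threshold p ~ 1/n. Asymptotically E[X] → c³/6 = 3³/6 = 9/2 ≈ 4.500, a bounded constant. In this regime the triangle count is asymptotically Poisson(c³/6).

E[X] ≈ 4.404; in regime p = Θ(1/n^{1}) E[X] stays bounded (at the triangle threshold p ~ 1/n).


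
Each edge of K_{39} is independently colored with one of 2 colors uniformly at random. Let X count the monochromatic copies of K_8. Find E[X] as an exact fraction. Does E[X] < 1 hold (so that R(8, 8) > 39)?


E[X] = C(39, 8) · 2^{1 − 28} = 61523748 · 2^{−27} = 61523748/134217728.
As a reduced fraction: E[X] = 15380937/33554432 ≈ 0.4583876.
Is E[X] < 1? YES.
Since E[X] < 1, there exists a 2-coloring of K_{39} with no monochromatic K_8; hence R(8, 8) > 39.

E[X] = 15380937/33554432 ≈ 0.4583876; E[X] < 1, so R(8, 8) > 39.


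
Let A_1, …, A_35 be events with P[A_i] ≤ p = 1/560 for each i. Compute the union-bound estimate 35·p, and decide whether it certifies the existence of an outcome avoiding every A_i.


Union bound: P[∪_{i=1}^{35} A_i] ≤ Σ_i P[A_i] ≤ 35·p = 35·(1/560) = 1/16.
Numerically: 1/16 ≈ 0.062500.
Is 1/16 < 1? YES.
Since P[∪ A_i] ≤ 1/16 < 1, the complement has P[∩ A_i^c] ≥ 1 − 1/16 = 15/16 > 0, so some outcome avoids every A_i.

35·p = 1/16 ≈ 0.062500; existence CERTIFIED by the union bound.


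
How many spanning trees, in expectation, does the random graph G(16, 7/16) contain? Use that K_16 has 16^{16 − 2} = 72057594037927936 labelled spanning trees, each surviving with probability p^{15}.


K_16 has 16^{16 − 2} = 72057594037927936 labelled spanning trees.
For each such spanning tree H, let X_H = 1 if all 15 edges of H are present in G. Then P[X_H = 1] = p^{15} = (7/16)^{15} = 4747561509943/1152921504606846976.
Summing the indicators: E[X] = Σ_H E[X_H] = 72057594037927936 · p^{15} = 72057594037927936 · 4747561509943/1152921504606846976 = 4747561509943/16.
Numerically: E[X] ≈ 2.97e+11.

E[X] = 72057594037927936 · (7/16)^{15} = 4747561509943/16 ≈ 2.97e+11.


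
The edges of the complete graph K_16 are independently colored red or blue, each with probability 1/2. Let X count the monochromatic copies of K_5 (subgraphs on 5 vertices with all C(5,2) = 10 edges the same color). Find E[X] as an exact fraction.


Let X = Σ_S X_S over the C(16, 5) = 4368 subsets S of size 5, where X_S = 1 if the K_5 on S is monochromatic.
For a fixed S, the K_5 on S has C(5, 2) = 10 edges. P[all 10 edges red] = (1/2)^10, and likewise for blue, so P[monochromatic] = 2·(1/2)^10 = 2^{1 − 10} = 1/512.
Summing: E[X] = C(16, 5) · 2^{1 − 10} = 4368 · 1/512 = 273/32.
Numerically: E[X] ≈ 8.531.

E[X] = C(16,5)·2^(1−C(5,2)) = 273/32 ≈ 8.531.


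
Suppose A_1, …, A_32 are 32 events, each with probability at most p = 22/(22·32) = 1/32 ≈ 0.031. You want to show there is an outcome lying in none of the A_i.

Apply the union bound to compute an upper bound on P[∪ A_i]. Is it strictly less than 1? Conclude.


Union bound: P[∪_{i=1}^{32} A_i] ≤ Σ_i P[A_i] ≤ 32·p = 32·(1/32) = 1.
Numerically: 1 ≈ 1.000.
Is 1 < 1? NO.
Since the bound 1 is ≥ 1, the union bound is uninformative here; it does NOT by itself certify existence.

32·p = 1 ≈ 1.000; existence NOT certified by the union bound.


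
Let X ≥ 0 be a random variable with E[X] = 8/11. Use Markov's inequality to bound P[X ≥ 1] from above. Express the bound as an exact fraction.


μ = E[X] = 8/11, a = 1.
Markov: P[X ≥ 1] ≤ μ/a = (8/11)/1 = 8/11.
Numerically: ≈ 0.7273.
(Since a = 1 > μ = 0.7273, the bound 8/11 is < 1 and informative.)

P[X ≥ 1] ≤ 8/11 ≈ 0.7273.


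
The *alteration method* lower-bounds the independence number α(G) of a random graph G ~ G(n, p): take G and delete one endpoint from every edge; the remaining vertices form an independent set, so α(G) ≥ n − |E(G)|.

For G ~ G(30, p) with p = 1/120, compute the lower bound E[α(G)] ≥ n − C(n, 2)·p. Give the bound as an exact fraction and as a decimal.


E[|E(G)|] = C(30, 2)·p = 435 · (1/120) = 29/8.
E[α(G)] ≥ n − E[|E(G)|] = 30 − 29/8 = 211/8.
Numerically: ≈ 26.375000.
(This is only a lower bound; the true E[α(G)] may be larger.)

E[α(G)] ≥ 211/8 ≈ 26.375000.


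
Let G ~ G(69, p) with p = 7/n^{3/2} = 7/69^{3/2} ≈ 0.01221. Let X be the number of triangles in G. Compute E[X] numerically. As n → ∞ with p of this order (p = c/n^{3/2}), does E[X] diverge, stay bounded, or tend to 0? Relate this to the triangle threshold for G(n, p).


Number of potential triangles: C(69, 3) = 52394.
Each occurs with probability p³ ≈ (0.01221)³ ≈ 1.821685e-06.
By linearity: E[X] = C(69, 3)·p³ ≈ 52394 · 1.821685e-06 ≈ 0.0954.
Since α = 3/2 > 1, p = c/n^{3/2} = o(1/n) is below the triangle threshold p ~ 1/n. Asymptotically E[X] ~ (c³/6)·n^{3(1−α)} = (7³/6)·n^{-1.5} → 0, so by Markov's inequality G has no triangles w.h.p.

E[X] ≈ 0.0954; in regime p = Θ(1/n^{3/2}) E[X] tends to 0 (below the triangle threshold p ~ 1/n).


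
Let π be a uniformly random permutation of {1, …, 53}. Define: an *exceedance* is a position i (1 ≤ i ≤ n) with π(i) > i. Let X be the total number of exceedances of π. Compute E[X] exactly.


Write X = Σ_{i=1}^{53} X_i, where X_i = 1_{π(i) > i}.
For each fixed i, π(i) is uniform over {1, …, 53} (marginal of a uniform permutation), so P[π(i) > i] = (n − i)/n. Summing: Σ_{i=1}^{53} (n − i)/n = (0 + 1 + … + 52)/53 = 53(53 − 1)/(2·53) = (53 − 1)/2.
Hence E[X] = Σ_{i=1}^{53} (53 − i)/53 = 26 ≈ 26.00000.

E[X] = 26 = 26.00000.


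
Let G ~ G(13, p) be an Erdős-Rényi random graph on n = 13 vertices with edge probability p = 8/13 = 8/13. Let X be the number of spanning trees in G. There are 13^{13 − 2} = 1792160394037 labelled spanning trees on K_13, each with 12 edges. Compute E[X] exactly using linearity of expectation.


K_13 has 13^{13 − 2} = 1792160394037 labelled spanning trees.
For each such spanning tree H, let X_H = 1 if all 12 edges of H are present in G. Then P[X_H = 1] = p^{12} = (8/13)^{12} = 68719476736/23298085122481.
By linearity of expectation: E[X] = Σ_H E[X_H] = 1792160394037 · p^{12} = 1792160394037 · 68719476736/23298085122481 = 68719476736/13.
Numerically: E[X] ≈ 5.29e+09.

E[X] = 1792160394037 · (8/13)^{12} = 68719476736/13 ≈ 5.29e+09.


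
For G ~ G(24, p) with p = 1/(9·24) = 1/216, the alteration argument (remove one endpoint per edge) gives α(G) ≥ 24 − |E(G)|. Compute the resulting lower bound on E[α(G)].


E[|E(G)|] = C(24, 2)·p = 276 · (1/216) = 23/18.
E[α(G)] ≥ n − E[|E(G)|] = 24 − 23/18 = 409/18.
Numerically: ≈ 22.722222.
(This is only a lower bound; the true E[α(G)] may be larger.)

E[α(G)] ≥ 409/18 ≈ 22.722222.


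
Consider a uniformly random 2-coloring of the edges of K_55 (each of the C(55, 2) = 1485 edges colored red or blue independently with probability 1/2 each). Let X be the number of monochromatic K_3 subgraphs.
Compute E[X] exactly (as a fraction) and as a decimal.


Let X = Σ_S X_S over the C(55, 3) = 26235 subsets S of size 3, where X_S = 1 if the K_3 on S is monochromatic.
For a fixed S, the K_3 on S has C(3, 2) = 3 edges. P[all 3 edges red] = (1/2)^3, and likewise for blue, so P[monochromatic] = 2·(1/2)^3 = 2^{1 − 3} = 1/4.
By linearity: E[X] = C(55, 3) · 2^{1 − 3} = 26235 · 1/4 = 26235/4.
Numerically: E[X] ≈ 6558.750.

E[X] = C(55,3)·2^(1−C(3,2)) = 26235/4 ≈ 6558.750.


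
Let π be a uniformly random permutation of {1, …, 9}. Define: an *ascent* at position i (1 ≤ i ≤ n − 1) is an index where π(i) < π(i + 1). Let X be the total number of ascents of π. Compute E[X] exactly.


Write X = Σ X_I over i = 1, …, 8, with X_I the indicator of one ascent.
There are 8 indicators.
For each fixed i, the pair (π(i), π(i+1)) is a uniformly random ordered pair of distinct values from {1, …, 9}; by symmetry P[π(i) < π(i+1)] = 1/2.
By linearity: E[X] = 8 · (1/2) = (9 − 1) · (1/2) = 4 ≈ 4.0000.

E[X] = 4 = 4.0000.


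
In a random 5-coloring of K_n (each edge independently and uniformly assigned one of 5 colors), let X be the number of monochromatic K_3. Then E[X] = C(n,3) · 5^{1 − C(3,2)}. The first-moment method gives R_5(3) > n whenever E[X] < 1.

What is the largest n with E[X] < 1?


We need C(n, 3) · 5^{1 − 3} < 1, i.e. C(n, 3) < 5^{3 − 1} = 25.
Check values of n near the boundary:
  n = 5: C(5, 3) = 10; 10 < 25? YES
  n = 6: C(6, 3) = 20; 20 < 25? YES
  n = 7: C(7, 3) = 35; 35 < 25? NO
  n = 8: C(8, 3) = 56; 56 < 25? NO
  n = 9: C(9, 3) = 84; 84 < 25? NO
The largest n with C(n, 3) < 25 is n = 6 (where E[X] = 4/5 ≈ 0.80000). Hence R_5(3) > 6, i.e. R_5(3) ≥ 7.

Largest n = 6; hence R_5(3) > 6.


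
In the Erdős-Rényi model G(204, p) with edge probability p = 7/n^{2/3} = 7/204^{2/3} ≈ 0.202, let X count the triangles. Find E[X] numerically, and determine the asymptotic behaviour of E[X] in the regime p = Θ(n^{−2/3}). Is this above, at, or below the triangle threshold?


Number of potential triangles: C(204, 3) = 1394204.
Each occurs with probability p³ ≈ (0.202)³ ≈ 8.2420223e-03.
By linearity: E[X] = C(204, 3)·p³ ≈ 1394204 · 8.2420223e-03 ≈ 11491.06046.
Since α = 2/3 < 1, p = c/n^{2/3} ≫ 1/n is above the triangle threshold p ~ 1/n. Asymptotically E[X] ~ (c³/6)·n^{3(1−α)} = (7³/6)·n^{1} → ∞; triangles are abundant w.h.p.

E[X] ≈ 11491.06046; in regime p = Θ(1/n^{2/3}) E[X] diverges (above the triangle threshold p ~ 1/n).


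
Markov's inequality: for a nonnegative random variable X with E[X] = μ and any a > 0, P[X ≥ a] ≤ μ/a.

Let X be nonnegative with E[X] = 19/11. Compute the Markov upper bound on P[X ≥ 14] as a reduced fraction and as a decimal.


μ = E[X] = 19/11, a = 14.
Markov: P[X ≥ 14] ≤ μ/a = (19/11)/14 = 19/154.
Numerically: ≈ 0.1234.
(Since a = 14 > μ = 1.7273, the bound 19/154 is < 1 and informative.)

P[X ≥ 14] ≤ 19/154 ≈ 0.1234.


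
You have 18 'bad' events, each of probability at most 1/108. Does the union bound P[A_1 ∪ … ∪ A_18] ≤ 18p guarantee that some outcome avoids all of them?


Union bound: P[∪_{i=1}^{18} A_i] ≤ Σ_i P[A_i] ≤ 18·p = 18·(1/108) = 1/6.
Numerically: 1/6 ≈ 0.1667.
Is 1/6 < 1? YES.
Since P[∪ A_i] ≤ 1/6 < 1, the complement has P[∩ A_i^c] ≥ 1 − 1/6 = 5/6 > 0, so some outcome avoids every A_i.

18·p = 1/6 ≈ 0.1667; existence CERTIFIED by the union bound.


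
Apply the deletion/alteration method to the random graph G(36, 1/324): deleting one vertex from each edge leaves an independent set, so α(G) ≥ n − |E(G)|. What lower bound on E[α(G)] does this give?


E[|E(G)|] = C(36, 2)·p = 630 · (1/324) = 35/18.
E[α(G)] ≥ n − E[|E(G)|] = 36 − 35/18 = 613/18.
Numerically: ≈ 34.0556.
(This is only a lower bound; the true E[α(G)] may be larger.)

E[α(G)] ≥ 613/18 ≈ 34.0556.


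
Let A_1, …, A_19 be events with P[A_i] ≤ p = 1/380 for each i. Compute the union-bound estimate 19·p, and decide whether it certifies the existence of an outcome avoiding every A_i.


Union bound: P[∪_{i=1}^{19} A_i] ≤ Σ_i P[A_i] ≤ 19·p = 19·(1/380) = 1/20.
Numerically: 1/20 ≈ 0.0500.
Is 1/20 < 1? YES.
Since P[∪ A_i] ≤ 1/20 < 1, the complement has P[∩ A_i^c] ≥ 1 − 1/20 = 19/20 > 0, so some outcome avoids every A_i.

19·p = 1/20 ≈ 0.0500; existence CERTIFIED by the union bound.


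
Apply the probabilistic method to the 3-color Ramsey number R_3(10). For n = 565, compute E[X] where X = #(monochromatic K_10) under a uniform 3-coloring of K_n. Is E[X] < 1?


E[X] = C(565, 10) · 3^{1 − 45} = 843210704398024361828 · 3^{−44} = 843210704398024361828/984770902183611232881.
As a reduced fraction: E[X] = 843210704398024361828/984770902183611232881 ≈ 0.8563.
Is E[X] < 1? YES.
Since E[X] < 1, there exists a 3-coloring of K_{565} with no monochromatic K_10; hence R_3(10) > 565.

E[X] = 843210704398024361828/984770902183611232881 ≈ 0.8563; E[X] < 1, so R_3(10) > 565.
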